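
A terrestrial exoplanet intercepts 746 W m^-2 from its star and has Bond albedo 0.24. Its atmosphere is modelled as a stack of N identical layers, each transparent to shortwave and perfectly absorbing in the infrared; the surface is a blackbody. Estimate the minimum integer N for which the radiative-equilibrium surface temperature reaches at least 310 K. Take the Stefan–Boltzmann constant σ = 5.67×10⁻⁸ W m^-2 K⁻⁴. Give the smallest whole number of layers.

3

Top-of-atmosphere balance: σT_e⁴ = S(1−α)/4 = 141.7 W m^-2 → T_e = 223.6 K.
Since T_s⁴ = (N+1)T_e⁴, we need N ≥ (T_s/T_e)⁴ − 1 = 2.694.
Rounding up, N = 3.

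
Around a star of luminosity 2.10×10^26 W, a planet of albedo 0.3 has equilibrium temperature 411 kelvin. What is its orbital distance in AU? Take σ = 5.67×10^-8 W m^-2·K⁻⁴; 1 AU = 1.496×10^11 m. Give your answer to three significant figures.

Energy balance gives S = 4σT⁴/(1−α) = 9245 W m^-2.
From L = 4πd²S, d = √(2.10×10^26/(4π·9245)) = 4.252×10^10 m = 0.2842 AU.

0.284 AU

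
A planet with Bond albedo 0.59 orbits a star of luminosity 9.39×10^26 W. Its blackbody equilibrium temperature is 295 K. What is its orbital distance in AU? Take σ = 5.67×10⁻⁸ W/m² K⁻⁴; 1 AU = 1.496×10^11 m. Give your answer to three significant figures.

0.893 AU

Energy balance gives S = 4σT⁴/(1−α) = 4189 W/m².
Then d = [L/(4πS)]^(1/2) = 1.336×10^11 m, i.e. 0.8927 AU.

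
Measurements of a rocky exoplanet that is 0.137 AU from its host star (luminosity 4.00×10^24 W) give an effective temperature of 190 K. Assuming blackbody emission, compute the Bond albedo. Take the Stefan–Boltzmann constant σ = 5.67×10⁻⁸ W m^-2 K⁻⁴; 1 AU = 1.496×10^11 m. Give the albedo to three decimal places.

Orbital distance: d = 0.137 AU = 2.050×10^10 m.
Flux at the orbit: S = L/(4πd²) = 4.00×10^24/(4π·(2.05×10^10)²) = 757.8 W m^-2.
Rearranging the radiative balance, α = 1 − 4σT⁴/S.
σT⁴ = 73.89 W m^-2, so 4σT⁴ = 295.6 W m^-2.
Hence α = 1 − 295.6/757.8 = 0.6100.

0.610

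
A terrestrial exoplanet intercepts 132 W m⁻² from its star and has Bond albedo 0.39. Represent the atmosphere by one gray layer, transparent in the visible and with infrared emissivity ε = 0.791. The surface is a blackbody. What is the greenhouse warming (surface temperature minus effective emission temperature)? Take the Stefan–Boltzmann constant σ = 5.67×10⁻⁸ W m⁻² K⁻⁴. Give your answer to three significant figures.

18.4 K

At the top of the atmosphere, σT_e⁴ = S(1−α)/4 = 20.13 W m⁻², giving T_e = 137.3 K.
For a single slab of emissivity ε, T_s⁴ = 2T_e⁴/(2−ε); thus T_s = 137.3·(1.654)^(1/4) = 155.7 K.
T_s − T_e = 155.7 − 137.3 = 18.41 K.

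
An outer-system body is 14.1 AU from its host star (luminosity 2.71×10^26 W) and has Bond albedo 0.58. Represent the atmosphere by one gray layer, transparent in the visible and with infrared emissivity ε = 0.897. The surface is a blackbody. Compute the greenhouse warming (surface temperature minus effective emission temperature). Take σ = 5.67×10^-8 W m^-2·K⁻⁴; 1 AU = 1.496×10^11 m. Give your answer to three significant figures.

d = 14.1 × 1.496×10^11 m = 2.109×10^12 m.
Spreading L over a sphere of radius d: S = 2.71×10^26/(4π·2.11×10^12²) = 4.847 W m^-2.
The planet radiates to space at T_e = [S(1−α)/(4σ)]^(1/4) = 54.74 K.
The surface balance (absorbed SW + ε·downward IR = σT_s⁴) with T_a⁴ = T_s⁴/2 reduces to T_s = T_e·[2/(2−ε)]^¼ = 63.52 K.
T_s − T_e = 63.52 − 54.74 = 8.780 K.

8.78 K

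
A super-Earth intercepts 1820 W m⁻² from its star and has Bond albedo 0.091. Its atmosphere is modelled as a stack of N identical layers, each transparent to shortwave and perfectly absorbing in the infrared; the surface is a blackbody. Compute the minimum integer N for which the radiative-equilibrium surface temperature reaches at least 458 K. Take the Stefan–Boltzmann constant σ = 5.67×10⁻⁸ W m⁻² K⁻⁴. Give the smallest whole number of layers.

Top-of-atmosphere balance: σT_e⁴ = S(1−α)/4 = 413.6 W m⁻² → T_e = 292.2 K.
Need (N+1)T_e⁴ ≥ T_s⁴, i.e. N+1 ≥ (458/292.2)⁴ = 6.032.
The minimum whole number is N = 6.

6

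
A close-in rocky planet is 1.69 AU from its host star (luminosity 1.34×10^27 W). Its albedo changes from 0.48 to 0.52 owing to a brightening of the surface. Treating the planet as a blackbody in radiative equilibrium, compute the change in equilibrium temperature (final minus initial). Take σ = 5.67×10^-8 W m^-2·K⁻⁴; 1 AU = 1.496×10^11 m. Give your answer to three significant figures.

-4.93 K

Orbital distance: d = 1.69 AU = 2.528×10^11 m.
Flux at the orbit: S = L/(4πd²) = 1.34×10^27/(4π·(2.53×10^11)²) = 1668 W m^-2.
Before: T₁ = [1668·0.52/(4σ)]^(1/4) = 248.7 K.
After:  T₂ = [1668·0.48/(4σ)]^(1/4) = 243.8 K.
Change: 243.8 − 248.7 = -4.927 K.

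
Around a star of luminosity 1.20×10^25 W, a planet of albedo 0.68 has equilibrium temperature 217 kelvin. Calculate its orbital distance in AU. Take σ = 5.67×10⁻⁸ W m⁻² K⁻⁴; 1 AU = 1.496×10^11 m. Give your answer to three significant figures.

Required flux: S = 4σT⁴/(1−α) = 1572 W m⁻².
Then d = [L/(4πS)]^(1/2) = 2.465×10^10 m, i.e. 0.1648 AU.

0.165 AU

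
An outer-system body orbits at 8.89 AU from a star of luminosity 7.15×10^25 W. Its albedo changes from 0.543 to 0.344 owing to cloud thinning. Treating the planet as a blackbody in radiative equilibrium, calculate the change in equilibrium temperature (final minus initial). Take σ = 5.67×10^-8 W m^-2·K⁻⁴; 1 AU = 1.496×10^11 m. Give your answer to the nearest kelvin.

Orbital distance: d = 8.89 AU = 1.330×10^12 m.
S = L/(4πd²) = 3.217 W m^-2.
Before: T₁ = [3.217·0.457/(4σ)]^(1/4) = 50.46 K.
After:  T₂ = [3.217·0.656/(4σ)]^(1/4) = 55.23 K.
ΔT = T₂ − T₁ = 4.772 K.

5 K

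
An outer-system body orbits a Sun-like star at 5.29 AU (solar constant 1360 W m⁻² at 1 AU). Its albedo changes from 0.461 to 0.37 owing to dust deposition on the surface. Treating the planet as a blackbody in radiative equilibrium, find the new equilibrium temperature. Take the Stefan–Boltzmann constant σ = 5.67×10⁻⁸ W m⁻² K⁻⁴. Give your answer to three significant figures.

108 K

Irradiance scales as 1/d², so S = 1360 W m⁻² × (1/5.29)² = 48.60 W m⁻².
With the new albedo, S(1−α₂)/4 = 7.654 W m⁻², so T₂ = 107.8 K.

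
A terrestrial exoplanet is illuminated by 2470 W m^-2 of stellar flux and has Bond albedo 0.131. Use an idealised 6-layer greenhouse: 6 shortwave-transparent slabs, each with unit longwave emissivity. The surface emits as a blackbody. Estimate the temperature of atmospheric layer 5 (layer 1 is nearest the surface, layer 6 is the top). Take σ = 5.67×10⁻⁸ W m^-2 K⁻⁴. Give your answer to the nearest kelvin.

371 K

Top-of-atmosphere balance: σT_e⁴ = S(1−α)/4 = 536.6 W m^-2 → T_e = 311.9 K.
The net upward flux σT_e⁴ is constant between every pair of levels, so T_k⁴ = (N+1−k)T_e⁴.
With k = 5: T_5 = (6+1−5)^¼·311.9 K = 370.9 K.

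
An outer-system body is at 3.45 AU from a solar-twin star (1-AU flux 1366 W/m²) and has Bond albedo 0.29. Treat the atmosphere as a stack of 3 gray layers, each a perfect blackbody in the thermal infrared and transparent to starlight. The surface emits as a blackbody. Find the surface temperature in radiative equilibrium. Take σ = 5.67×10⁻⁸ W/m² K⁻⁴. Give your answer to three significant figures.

195 K

Irradiance scales as 1/d², so S = 1366 W/m² × (1/3.45)² = 114.8 W/m².
OLR = S(1−α)/4 = 20.37 W/m²; the top layer radiates at T_e = 137.7 K.
With N = 3 opaque layers, T_s = (N+1)^(1/4)·T_e = 4^(1/4)·137.7 = 194.7 K.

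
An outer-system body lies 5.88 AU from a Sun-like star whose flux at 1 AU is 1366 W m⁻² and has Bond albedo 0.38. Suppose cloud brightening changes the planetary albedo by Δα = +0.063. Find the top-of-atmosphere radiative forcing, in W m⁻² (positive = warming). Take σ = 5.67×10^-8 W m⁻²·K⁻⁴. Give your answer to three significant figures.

By the inverse-square law, S = 1366/5.88² = 39.51 W m⁻².
The change in absorbed flux is Δ[S(1−α)/4] = −SΔα/4 = -0.6223 W m⁻².

-0.622 W m⁻²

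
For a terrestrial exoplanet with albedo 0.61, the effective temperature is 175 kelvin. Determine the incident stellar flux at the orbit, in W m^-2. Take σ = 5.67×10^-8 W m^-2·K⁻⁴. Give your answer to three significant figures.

From S(1−α)/4 = σT⁴: S = 4σT⁴/(1−α).
σT⁴ = 5.67×10⁻⁸·(175)⁴ = 53.18 W m^-2.
So S = 4×53.18/(1−0.61) = 545.4 W m^-2.

545 W m^-2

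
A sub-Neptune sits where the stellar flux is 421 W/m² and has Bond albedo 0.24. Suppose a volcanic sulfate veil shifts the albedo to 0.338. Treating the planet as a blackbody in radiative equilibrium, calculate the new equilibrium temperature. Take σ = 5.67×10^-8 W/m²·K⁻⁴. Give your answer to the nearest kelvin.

New equilibrium: T₂ = [(1−0.338)·421.0/(4σ)]^(1/4) = 187.2 K.

187 kelvin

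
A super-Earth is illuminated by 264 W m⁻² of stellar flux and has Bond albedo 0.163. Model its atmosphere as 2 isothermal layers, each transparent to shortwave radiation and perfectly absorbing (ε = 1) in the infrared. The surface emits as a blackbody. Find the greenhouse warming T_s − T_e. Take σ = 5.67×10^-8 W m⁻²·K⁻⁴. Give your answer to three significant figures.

55.8 K

OLR = S(1−α)/4 = 55.24 W m⁻²; the top layer radiates at T_e = 176.7 K.
T_s = (N+1)^(1/4)·T_e = 232.5 K.
Warming: T_s − T_e = 55.84 K.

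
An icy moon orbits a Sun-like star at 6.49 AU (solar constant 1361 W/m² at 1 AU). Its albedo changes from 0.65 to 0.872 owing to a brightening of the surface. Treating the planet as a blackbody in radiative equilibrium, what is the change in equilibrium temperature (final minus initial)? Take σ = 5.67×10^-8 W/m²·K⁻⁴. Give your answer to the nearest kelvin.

-19 K

Irradiance scales as 1/d², so S = 1361 W/m² × (1/6.49)² = 32.31 W/m².
Before: T₁ = [32.31·0.35/(4σ)]^(1/4) = 84.03 K.
Final:   T₂ = [S(1−0.872)/(4σ)]^(1/4) = 65.35 K.
Change: 65.35 − 84.03 = -18.68 K.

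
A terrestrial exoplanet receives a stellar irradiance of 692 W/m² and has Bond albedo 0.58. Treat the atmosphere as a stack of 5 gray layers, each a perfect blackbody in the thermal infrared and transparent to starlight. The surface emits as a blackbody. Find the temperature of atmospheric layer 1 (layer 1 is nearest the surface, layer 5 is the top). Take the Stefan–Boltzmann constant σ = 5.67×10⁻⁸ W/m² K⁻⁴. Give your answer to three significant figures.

OLR = S(1−α)/4 = 72.66 W/m²; the top layer radiates at T_e = 189.2 K.
The net upward flux σT_e⁴ is constant between every pair of levels, so T_k⁴ = (N+1−k)T_e⁴.
T_1 = (5)^(1/4)·189.2 = 282.9 K.

283 kelvin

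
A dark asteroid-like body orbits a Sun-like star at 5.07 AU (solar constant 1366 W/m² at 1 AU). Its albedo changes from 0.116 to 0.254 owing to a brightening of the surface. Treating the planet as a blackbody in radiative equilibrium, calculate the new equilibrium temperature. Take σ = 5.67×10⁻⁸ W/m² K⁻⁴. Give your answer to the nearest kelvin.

Irradiance scales as 1/d², so S = 1366 W/m² × (1/5.07)² = 53.14 W/m².
New equilibrium: T₂ = [(1−0.254)·53.14/(4σ)]^(1/4) = 115.0 K.

115 K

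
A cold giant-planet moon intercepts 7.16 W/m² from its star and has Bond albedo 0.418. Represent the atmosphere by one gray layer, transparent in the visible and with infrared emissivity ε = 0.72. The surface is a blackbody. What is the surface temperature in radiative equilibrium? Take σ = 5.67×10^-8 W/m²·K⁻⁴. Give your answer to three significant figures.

73.2 K

Effective emission temperature (TOA balance): σT_e⁴ = S(1−α)/4 = 1.042 W/m² → T_e = 65.47 K.
Surface balance with a leaky layer gives σT_s⁴ = σT_e⁴·2/(2−ε), so T_s = T_e·[2/(2−0.72)]^(1/4) = 73.20 K.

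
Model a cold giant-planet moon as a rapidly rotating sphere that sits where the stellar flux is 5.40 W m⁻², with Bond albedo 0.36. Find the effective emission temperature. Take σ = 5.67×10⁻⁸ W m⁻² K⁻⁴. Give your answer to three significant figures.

62.5 K

Averaging over the sphere, the absorbed flux is S(1−α)/4 = 0.8640 W m⁻².
In equilibrium σT⁴ equals this, so T = 62.48 K.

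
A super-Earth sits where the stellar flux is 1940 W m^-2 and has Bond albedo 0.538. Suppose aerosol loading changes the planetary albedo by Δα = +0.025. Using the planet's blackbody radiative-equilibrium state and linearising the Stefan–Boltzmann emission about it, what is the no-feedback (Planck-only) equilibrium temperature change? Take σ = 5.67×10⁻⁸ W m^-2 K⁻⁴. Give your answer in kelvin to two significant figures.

-3.4 kelvin

Reference equilibrium: T_e = [S(1−α)/(4σ)]^(1/4) = 250.7 K.
ΔF = −(S/4)Δα = −(1940/4)×(+0.025) = -12.12 W m^-2.
Linearising σT⁴ gives d(σT⁴)/dT = 4σT_e³ = 3.575 W m^-2 per K.
So ΔT₀ = -12.12/3.575 = -3.39 K.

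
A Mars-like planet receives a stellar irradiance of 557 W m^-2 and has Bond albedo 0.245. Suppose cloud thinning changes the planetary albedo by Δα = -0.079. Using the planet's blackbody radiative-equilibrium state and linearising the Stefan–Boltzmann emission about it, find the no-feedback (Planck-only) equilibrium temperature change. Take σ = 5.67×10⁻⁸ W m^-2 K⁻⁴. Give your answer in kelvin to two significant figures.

5.4 kelvin

Unperturbed T_e = [557.0·(1−0.245)/(4σ)]^¼ = 207.5 K.
The change in absorbed flux is Δ[S(1−α)/4] = −SΔα/4 = 11.00 W m^-2.
The Planck feedback parameter is 4σT_e³ = 2.027 W m^-2/K.
Hence the no-feedback warming is ΔF/(4σT_e³) = 5.43 K.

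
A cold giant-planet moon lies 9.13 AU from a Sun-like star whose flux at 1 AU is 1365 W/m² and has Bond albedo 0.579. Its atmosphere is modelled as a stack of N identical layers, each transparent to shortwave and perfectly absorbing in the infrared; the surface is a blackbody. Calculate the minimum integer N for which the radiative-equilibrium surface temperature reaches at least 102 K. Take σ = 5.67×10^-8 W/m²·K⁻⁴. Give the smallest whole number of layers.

Irradiance scales as 1/d², so S = 1365 W/m² × (1/9.13)² = 16.38 W/m².
The effective emission temperature is T_e = [S(1−α)/(4σ)]^¼ = 74.25 K.
Since T_s⁴ = (N+1)T_e⁴, we need N ≥ (T_s/T_e)⁴ − 1 = 2.561.
Rounding up, N = 3.

3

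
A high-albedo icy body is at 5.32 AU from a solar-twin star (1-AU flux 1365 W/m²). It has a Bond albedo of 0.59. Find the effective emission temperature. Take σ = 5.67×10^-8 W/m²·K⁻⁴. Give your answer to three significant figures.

96.6 kelvin

By the inverse-square law, S = 1365/5.32² = 48.23 W/m².
Averaging over the sphere, the absorbed flux is S(1−α)/4 = 4.943 W/m².
Set σT⁴ = 4.943 → T = (4.943/σ)^(1/4) = 96.63 K.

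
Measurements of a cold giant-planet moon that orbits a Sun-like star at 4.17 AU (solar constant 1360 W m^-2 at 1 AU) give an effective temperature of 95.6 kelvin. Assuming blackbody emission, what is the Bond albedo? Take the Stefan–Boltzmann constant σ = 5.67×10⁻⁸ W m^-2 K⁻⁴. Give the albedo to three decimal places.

0.758

By the inverse-square law, S = 1360/4.17² = 78.21 W m^-2.
Rearranging the radiative balance, α = 1 − 4σT⁴/S.
4σT⁴ = 4·5.67×10⁻⁸·(95.6)⁴ = 18.94 W m^-2.
Hence α = 1 − 18.94/78.21 = 0.7578.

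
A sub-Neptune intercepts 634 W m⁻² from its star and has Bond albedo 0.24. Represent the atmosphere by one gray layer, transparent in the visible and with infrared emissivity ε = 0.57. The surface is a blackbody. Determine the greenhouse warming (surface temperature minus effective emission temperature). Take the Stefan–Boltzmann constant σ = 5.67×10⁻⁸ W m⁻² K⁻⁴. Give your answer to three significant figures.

18.8 K

The planet radiates to space at T_e = [S(1−α)/(4σ)]^(1/4) = 214.7 K.
Surface balance with a leaky layer gives σT_s⁴ = σT_e⁴·2/(2−ε), so T_s = T_e·[2/(2−0.57)]^(1/4) = 233.5 K.
The atmosphere warms the surface by 18.78 K.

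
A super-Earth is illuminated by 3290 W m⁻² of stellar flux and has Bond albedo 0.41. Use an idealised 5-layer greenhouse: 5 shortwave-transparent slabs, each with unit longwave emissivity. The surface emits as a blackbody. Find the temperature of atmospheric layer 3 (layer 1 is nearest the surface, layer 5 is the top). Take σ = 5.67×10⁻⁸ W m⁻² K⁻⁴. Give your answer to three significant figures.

400 K

Top-of-atmosphere balance: σT_e⁴ = S(1−α)/4 = 485.3 W m⁻² → T_e = 304.2 K.
In the N-layer model, layer k (counted from the surface) has T_k = (N+1−k)^(1/4)·T_e.
With k = 3: T_3 = (5+1−3)^¼·304.2 K = 400.3 K.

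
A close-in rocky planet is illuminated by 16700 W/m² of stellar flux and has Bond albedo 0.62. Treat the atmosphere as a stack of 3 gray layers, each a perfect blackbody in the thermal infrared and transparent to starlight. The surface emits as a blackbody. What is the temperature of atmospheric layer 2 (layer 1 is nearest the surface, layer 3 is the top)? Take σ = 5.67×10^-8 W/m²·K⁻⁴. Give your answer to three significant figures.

Top-of-atmosphere balance: σT_e⁴ = S(1−α)/4 = 1586 W/m² → T_e = 409.0 K.
The net upward flux σT_e⁴ is constant between every pair of levels, so T_k⁴ = (N+1−k)T_e⁴.
With k = 2: T_2 = (3+1−2)^¼·409.0 K = 486.4 K.

486 K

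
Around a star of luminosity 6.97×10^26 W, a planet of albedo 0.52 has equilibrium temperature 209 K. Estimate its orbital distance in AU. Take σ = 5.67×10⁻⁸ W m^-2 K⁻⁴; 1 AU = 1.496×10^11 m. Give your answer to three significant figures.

Required flux: S = 4σT⁴/(1−α) = 901.5 W m^-2.
S = L/(4πd²) → d = √(L/4πS) = √(6.97×10^26/(4π·901.5)) = 2.480×10^11 m = 1.658 AU.

1.66 AU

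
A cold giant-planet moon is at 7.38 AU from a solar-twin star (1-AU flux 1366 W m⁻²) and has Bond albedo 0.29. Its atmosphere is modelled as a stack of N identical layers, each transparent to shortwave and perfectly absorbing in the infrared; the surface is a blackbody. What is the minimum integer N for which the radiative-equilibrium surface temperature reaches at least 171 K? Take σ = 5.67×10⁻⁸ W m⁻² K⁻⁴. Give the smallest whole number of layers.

10

By the inverse-square law, S = 1366/7.38² = 25.08 W m⁻².
OLR = S(1−α)/4 = 4.452 W m⁻²; the top layer radiates at T_e = 94.13 K.
T_s = (N+1)^(1/4)·T_e ≥ 171 K requires N+1 ≥ (T_s/T_e)⁴ = (171/94.13)⁴ = 10.890.
Rounding up, N = 10.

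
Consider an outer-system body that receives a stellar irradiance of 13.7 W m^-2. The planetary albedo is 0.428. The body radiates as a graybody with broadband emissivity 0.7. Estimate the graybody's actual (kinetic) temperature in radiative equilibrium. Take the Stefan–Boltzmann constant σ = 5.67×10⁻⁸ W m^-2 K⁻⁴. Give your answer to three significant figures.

The planet absorbs (1−α)S over its disc πR² and re-emits over 4πR², so the mean absorbed flux is (1−0.428)·13.70/4 = 1.959 W m^-2.
Equating to εσT⁴ with ε = 0.7: T = (1.959/0.7σ)^(1/4) = 83.82 K.

83.8 kelvin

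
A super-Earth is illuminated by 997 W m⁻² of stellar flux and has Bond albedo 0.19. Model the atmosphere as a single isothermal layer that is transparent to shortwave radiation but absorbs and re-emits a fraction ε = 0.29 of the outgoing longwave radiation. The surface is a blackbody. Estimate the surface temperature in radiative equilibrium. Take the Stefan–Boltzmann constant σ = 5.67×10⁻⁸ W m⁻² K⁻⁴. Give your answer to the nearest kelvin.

Effective emission temperature (TOA balance): σT_e⁴ = S(1−α)/4 = 201.9 W m⁻² → T_e = 244.3 K.
Surface balance with a leaky layer gives σT_s⁴ = σT_e⁴·2/(2−ε), so T_s = T_e·[2/(2−0.29)]^(1/4) = 254.0 K.

254 K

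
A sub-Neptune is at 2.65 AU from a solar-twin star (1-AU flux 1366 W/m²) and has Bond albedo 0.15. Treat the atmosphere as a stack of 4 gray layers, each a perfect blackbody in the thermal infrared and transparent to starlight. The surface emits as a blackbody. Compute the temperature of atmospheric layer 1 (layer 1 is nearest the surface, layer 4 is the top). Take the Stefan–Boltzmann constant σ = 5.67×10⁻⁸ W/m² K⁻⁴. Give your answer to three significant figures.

By the inverse-square law, S = 1366/2.65² = 194.5 W/m².
The effective emission temperature is T_e = [S(1−α)/(4σ)]^¼ = 164.3 K.
Each opaque layer satisfies 2T_j⁴ = T_{j−1}⁴ + T_{j+1}⁴, giving T_k⁴ = (N+1−k)T_e⁴.
With k = 1: T_1 = (4+1−1)^¼·164.3 K = 232.4 K.

232 K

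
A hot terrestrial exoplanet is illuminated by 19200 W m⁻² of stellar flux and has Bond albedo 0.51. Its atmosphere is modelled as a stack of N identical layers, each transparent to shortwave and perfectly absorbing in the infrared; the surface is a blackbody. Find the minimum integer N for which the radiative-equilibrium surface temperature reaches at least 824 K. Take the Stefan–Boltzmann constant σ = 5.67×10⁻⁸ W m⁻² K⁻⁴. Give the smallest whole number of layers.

11

The effective emission temperature is T_e = [S(1−α)/(4σ)]^¼ = 451.3 K.
Need (N+1)T_e⁴ ≥ T_s⁴, i.e. N+1 ≥ (824/451.3)⁴ = 11.114.
So N ≥ 10.114; the smallest integer is N = 11.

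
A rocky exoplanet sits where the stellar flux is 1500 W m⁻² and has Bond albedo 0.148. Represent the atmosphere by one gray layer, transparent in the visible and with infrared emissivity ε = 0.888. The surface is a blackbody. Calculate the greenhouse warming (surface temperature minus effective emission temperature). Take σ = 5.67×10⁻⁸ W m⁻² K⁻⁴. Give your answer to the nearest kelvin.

Effective emission temperature (TOA balance): σT_e⁴ = S(1−α)/4 = 319.5 W m⁻² → T_e = 274.0 K.
Surface balance with a leaky layer gives σT_s⁴ = σT_e⁴·2/(2−ε), so T_s = T_e·[2/(2−0.888)]^(1/4) = 317.3 K.
T_s − T_e = 317.3 − 274.0 = 43.31 K.

43 kelvin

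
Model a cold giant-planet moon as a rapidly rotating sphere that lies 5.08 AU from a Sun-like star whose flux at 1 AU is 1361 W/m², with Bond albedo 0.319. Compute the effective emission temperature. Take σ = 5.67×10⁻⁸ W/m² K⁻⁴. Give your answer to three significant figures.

112 K

Flux at the orbit: S = 1361/(5.08)² = 52.74 W/m².
Averaging over the sphere, the absorbed flux is S(1−α)/4 = 8.979 W/m².
Balancing against σT⁴: T = (8.979/5.67×10⁻⁸)^(1/4) = 112.2 K.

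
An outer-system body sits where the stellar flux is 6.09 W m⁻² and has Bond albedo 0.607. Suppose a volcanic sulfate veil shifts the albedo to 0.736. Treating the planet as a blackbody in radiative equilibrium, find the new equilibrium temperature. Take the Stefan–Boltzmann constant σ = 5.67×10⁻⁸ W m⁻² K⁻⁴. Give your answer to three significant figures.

51.6 K

New equilibrium: T₂ = [(1−0.736)·6.090/(4σ)]^(1/4) = 51.60 K.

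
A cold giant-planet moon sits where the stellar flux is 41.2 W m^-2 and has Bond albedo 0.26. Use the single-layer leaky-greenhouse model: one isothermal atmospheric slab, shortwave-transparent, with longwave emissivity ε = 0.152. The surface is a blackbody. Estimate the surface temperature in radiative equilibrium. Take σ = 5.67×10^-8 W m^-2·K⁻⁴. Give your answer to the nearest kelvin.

110 kelvin

Effective emission temperature (TOA balance): σT_e⁴ = S(1−α)/4 = 7.622 W m^-2 → T_e = 107.7 K.
The surface balance (absorbed SW + ε·downward IR = σT_s⁴) with T_a⁴ = T_s⁴/2 reduces to T_s = T_e·[2/(2−ε)]^¼ = 109.8 K.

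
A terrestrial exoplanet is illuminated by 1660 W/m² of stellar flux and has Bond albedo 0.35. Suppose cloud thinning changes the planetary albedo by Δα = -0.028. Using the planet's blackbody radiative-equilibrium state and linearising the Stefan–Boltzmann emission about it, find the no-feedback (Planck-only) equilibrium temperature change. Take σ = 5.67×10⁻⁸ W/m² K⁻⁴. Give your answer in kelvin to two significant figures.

Reference equilibrium: T_e = [S(1−α)/(4σ)]^(1/4) = 262.6 K.
TOA radiative forcing: ΔF = −S·Δα/4 = −1660·(-0.028)/4 = 11.62 W/m².
Planck response: λ_P = 4σT_e³ = 4·5.67×10⁻⁸·(262.6)³ = 4.108 W/m²/K.
Hence the no-feedback warming is ΔF/(4σT_e³) = 2.83 K.

2.8 K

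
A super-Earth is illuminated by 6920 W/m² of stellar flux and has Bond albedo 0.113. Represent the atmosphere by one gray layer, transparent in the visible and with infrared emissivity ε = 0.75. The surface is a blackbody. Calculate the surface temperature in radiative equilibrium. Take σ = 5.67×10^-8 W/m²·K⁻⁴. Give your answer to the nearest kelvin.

456 K

The planet radiates to space at T_e = [S(1−α)/(4σ)]^(1/4) = 405.6 K.
Surface balance with a leaky layer gives σT_s⁴ = σT_e⁴·2/(2−ε), so T_s = T_e·[2/(2−0.75)]^(1/4) = 456.2 K.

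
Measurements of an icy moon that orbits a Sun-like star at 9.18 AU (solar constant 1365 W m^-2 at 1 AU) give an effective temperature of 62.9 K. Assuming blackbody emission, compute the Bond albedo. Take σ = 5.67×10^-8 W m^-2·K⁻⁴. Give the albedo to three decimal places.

Flux at the orbit: S = 1365/(9.18)² = 16.20 W m^-2.
Rearranging the radiative balance, α = 1 − 4σT⁴/S.
4σT⁴ = 4·5.67×10⁻⁸·(62.9)⁴ = 3.550 W m^-2.
Hence α = 1 − 3.550/16.20 = 0.7808.

0.781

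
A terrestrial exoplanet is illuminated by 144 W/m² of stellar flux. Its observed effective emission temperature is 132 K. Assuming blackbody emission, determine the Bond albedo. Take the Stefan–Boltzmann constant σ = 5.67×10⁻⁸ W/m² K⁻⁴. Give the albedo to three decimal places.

Rearranging the radiative balance, α = 1 − 4σT⁴/S.
σT⁴ = 17.21 W/m², so 4σT⁴ = 68.86 W/m².
1−α = 68.86/144.0 = 0.4782, so α = 0.5218.

0.522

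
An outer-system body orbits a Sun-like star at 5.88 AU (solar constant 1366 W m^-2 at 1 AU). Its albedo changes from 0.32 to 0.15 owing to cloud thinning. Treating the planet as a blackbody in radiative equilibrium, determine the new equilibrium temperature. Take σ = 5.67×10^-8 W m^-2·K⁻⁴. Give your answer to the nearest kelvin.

By the inverse-square law, S = 1366/5.88² = 39.51 W m^-2.
New equilibrium: T₂ = [(1−0.15)·39.51/(4σ)]^(1/4) = 110.3 K.

110 K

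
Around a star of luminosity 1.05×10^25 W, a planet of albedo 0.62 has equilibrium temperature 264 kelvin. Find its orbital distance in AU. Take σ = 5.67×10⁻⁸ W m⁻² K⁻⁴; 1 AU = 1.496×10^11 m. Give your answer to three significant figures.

0.113 AU

Required flux: S = 4σT⁴/(1−α) = 2899 W m⁻².
Then d = [L/(4πS)]^(1/2) = 1.698×10^10 m, i.e. 0.1135 AU.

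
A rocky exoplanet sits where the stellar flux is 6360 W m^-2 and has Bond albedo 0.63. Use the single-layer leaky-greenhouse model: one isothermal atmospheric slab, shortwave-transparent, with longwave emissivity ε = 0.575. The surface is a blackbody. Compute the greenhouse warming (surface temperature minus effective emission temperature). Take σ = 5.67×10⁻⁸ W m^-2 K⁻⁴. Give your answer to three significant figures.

Effective emission temperature (TOA balance): σT_e⁴ = S(1−α)/4 = 588.3 W m^-2 → T_e = 319.2 K.
Surface balance with a leaky layer gives σT_s⁴ = σT_e⁴·2/(2−ε), so T_s = T_e·[2/(2−0.575)]^(1/4) = 347.4 K.
Greenhouse warming: T_s − T_e = 28.23 K.

28.2 K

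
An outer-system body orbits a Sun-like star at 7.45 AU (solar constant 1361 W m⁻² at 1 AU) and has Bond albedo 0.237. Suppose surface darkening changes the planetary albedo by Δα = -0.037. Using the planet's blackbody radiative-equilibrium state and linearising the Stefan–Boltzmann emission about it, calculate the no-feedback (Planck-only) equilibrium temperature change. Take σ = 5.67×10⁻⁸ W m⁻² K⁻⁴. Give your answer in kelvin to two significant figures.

Flux at the orbit: S = 1361/(7.45)² = 24.52 W m⁻².
The baseline emission temperature is T_e = 95.30 K.
The change in absorbed flux is Δ[S(1−α)/4] = −SΔα/4 = 0.2268 W m⁻².
Linearising σT⁴ gives d(σT⁴)/dT = 4σT_e³ = 0.1963 W m⁻² per K.
So ΔT₀ = 0.2268/0.1963 = 1.16 K.

1.2 K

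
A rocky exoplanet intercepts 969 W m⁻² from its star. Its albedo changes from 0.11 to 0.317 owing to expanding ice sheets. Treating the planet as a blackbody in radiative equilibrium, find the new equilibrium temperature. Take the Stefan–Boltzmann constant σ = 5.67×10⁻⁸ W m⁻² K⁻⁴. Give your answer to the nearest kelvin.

232 K

With the new albedo, S(1−α₂)/4 = 165.5 W m⁻², so T₂ = 232.4 K.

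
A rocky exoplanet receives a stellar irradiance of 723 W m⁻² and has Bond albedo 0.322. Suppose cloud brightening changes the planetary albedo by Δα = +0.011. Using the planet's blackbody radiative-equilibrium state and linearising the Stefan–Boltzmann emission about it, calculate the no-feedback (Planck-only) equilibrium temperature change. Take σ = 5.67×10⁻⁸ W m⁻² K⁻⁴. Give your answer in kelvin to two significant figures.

Unperturbed T_e = [723.0·(1−0.322)/(4σ)]^¼ = 215.6 K.
ΔF = −(S/4)Δα = −(723.0/4)×(+0.011) = -1.988 W m⁻².
The Planck feedback parameter is 4σT_e³ = 2.273 W m⁻²/K.
So ΔT₀ = -1.988/2.273 = -0.875 K.

-0.87 kelvin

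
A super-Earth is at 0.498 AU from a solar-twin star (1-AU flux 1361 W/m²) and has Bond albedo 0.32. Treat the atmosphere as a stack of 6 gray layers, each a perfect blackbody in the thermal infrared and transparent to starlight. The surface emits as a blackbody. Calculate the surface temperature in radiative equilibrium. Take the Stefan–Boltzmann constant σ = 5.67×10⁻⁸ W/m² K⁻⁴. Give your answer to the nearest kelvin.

583 K

By the inverse-square law, S = 1361/0.498² = 5488 W/m².
OLR = S(1−α)/4 = 932.9 W/m²; the top layer radiates at T_e = 358.2 K.
Layer-by-layer balance gives σT_s⁴ = (N+1)σT_e⁴, so T_s = 7^¼·358.2 = 582.6 K.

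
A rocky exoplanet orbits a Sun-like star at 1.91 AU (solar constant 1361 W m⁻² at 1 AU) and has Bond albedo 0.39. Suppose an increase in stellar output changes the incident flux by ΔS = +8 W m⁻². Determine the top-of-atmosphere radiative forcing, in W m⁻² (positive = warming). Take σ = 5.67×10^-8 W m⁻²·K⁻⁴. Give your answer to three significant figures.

1.22 W m⁻²

Irradiance scales as 1/d², so S = 1361 W m⁻² × (1/1.91)² = 373.1 W m⁻².
ΔF = Δ[S(1−α)]/4 = (1−0.39)·+8/4 = 1.220 W m⁻².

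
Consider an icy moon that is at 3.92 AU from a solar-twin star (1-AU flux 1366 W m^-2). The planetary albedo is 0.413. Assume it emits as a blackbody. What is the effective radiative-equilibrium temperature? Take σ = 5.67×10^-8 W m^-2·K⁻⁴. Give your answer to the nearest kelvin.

123 kelvin

Irradiance scales as 1/d², so S = 1366 W m^-2 × (1/3.92)² = 88.90 W m^-2.
Averaging over the sphere, the absorbed flux is S(1−α)/4 = 13.05 W m^-2.
In equilibrium σT⁴ equals this, so T = 123.2 K.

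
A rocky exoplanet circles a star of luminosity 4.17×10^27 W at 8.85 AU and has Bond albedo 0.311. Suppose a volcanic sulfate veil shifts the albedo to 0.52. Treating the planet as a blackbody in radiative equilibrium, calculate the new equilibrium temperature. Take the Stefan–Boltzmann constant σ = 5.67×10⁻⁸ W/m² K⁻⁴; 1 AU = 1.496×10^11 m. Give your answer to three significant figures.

141 kelvin

Orbital distance: d = 8.85 AU = 1.324×10^12 m.
Spreading L over a sphere of radius d: S = 4.17×10^27/(4π·1.32×10^12²) = 189.3 W/m².
New equilibrium: T₂ = [(1−0.52)·189.3/(4σ)]^(1/4) = 141.5 K.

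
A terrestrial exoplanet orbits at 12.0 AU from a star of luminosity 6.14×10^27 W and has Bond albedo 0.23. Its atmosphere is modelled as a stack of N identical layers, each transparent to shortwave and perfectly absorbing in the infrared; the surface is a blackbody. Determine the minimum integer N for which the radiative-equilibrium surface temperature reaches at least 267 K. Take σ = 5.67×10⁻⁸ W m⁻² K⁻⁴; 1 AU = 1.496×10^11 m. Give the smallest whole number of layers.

d = 12.0 × 1.496×10^11 m = 1.795×10^12 m.
Spreading L over a sphere of radius d: S = 6.14×10^27/(4π·1.80×10^12²) = 151.6 W m⁻².
The effective emission temperature is T_e = [S(1−α)/(4σ)]^¼ = 150.6 K.
Need (N+1)T_e⁴ ≥ T_s⁴, i.e. N+1 ≥ (267/150.6)⁴ = 9.873.
The minimum whole number is N = 9.

9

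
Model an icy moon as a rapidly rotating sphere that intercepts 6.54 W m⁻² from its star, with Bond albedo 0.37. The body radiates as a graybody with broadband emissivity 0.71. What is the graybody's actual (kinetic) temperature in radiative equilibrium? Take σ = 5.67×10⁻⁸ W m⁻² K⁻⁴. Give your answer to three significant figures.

The planet absorbs (1−α)S over its disc πR² and re-emits over 4πR², so the mean absorbed flux is (1−0.37)·6.540/4 = 1.030 W m⁻².
Equating to εσT⁴ with ε = 0.71: T = (1.030/0.71σ)^(1/4) = 71.12 K.

71.1 K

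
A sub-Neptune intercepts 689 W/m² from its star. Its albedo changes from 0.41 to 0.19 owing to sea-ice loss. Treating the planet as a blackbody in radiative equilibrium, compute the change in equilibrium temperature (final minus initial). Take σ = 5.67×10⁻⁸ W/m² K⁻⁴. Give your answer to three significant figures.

Before: T₁ = [689.0·0.59/(4σ)]^(1/4) = 205.8 K.
With α = 0.19, T₂ = 222.7 K.
Change: 222.7 − 205.8 = 16.96 K.

17.0 K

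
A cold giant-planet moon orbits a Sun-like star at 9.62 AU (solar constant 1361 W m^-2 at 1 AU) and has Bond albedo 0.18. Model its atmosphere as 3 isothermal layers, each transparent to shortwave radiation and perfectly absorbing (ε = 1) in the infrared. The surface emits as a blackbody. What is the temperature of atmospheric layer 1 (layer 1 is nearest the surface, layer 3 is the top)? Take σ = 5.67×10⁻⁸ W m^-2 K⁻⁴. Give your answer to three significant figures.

By the inverse-square law, S = 1361/9.62² = 14.71 W m^-2.
OLR = S(1−α)/4 = 3.015 W m^-2; the top layer radiates at T_e = 85.39 K.
In the N-layer model, layer k (counted from the surface) has T_k = (N+1−k)^(1/4)·T_e.
T_1 = (3)^(1/4)·85.39 = 112.4 K.

112 K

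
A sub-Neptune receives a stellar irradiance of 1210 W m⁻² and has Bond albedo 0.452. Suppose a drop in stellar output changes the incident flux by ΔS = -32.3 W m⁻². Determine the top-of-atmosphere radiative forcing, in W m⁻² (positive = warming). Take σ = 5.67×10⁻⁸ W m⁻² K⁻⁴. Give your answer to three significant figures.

-4.43 W m⁻²

ΔF = Δ[S(1−α)]/4 = (1−0.452)·-32.3/4 = -4.425 W m⁻².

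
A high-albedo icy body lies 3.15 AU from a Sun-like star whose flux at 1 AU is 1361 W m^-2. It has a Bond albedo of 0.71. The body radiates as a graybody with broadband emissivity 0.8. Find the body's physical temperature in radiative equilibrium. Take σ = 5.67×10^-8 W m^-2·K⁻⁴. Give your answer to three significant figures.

122 K

Irradiance scales as 1/d², so S = 1361 W m^-2 × (1/3.15)² = 137.2 W m^-2.
Averaging over the sphere, the absorbed flux is S(1−α)/4 = 9.944 W m^-2.
Radiative balance εσT⁴ = 9.944 gives T = [9.944/(0.8·σ)]^(1/4) = 121.7 K.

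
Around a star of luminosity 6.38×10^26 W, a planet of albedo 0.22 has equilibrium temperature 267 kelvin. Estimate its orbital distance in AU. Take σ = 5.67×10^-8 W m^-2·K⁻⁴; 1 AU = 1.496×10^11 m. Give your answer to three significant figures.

1.24 AU

Required flux: S = 4σT⁴/(1−α) = 1478 W m^-2.
S = L/(4πd²) → d = √(L/4πS) = √(6.38×10^26/(4π·1478)) = 1.854×10^11 m = 1.239 AU.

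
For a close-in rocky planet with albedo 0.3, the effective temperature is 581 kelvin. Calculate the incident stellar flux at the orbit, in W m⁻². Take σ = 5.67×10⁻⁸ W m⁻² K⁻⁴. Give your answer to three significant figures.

36900 W m⁻²

From S(1−α)/4 = σT⁴: S = 4σT⁴/(1−α).
σT⁴ = 5.67×10⁻⁸·(581)⁴ = 6461 W m⁻².
So S = 4×6461/(1−0.3) = 36920 W m⁻².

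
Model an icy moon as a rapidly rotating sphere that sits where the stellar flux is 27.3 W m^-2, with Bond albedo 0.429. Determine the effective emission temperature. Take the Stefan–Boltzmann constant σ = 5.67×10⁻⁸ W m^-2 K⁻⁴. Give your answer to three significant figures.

91.1 kelvin

Absorbed flux (global mean): S(1−α)/4 = 27.30·0.571/4 = 3.897 W m^-2.
In equilibrium σT⁴ equals this, so T = 91.05 K.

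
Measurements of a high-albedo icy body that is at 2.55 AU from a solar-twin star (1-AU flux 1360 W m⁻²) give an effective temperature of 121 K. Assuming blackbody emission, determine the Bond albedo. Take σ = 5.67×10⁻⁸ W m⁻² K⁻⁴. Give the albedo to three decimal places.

0.768

By the inverse-square law, S = 1360/2.55² = 209.2 W m⁻².
From σT⁴ = S(1−α)/4 we invert for α: 1−α = 4σT⁴/S.
4σT⁴ = 4·5.67×10⁻⁸·(121)⁴ = 48.62 W m⁻².
Hence α = 1 − 48.62/209.2 = 0.7676.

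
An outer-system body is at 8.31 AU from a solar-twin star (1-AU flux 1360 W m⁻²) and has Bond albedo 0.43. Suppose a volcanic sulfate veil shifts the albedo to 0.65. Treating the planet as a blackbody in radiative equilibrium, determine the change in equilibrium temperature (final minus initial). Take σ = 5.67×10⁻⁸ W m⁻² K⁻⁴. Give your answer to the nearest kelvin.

-10 kelvin

Flux at the orbit: S = 1360/(8.31)² = 19.69 W m⁻².
Initial: T₁ = [S(1−0.43)/(4σ)]^(1/4) = 83.88 K.
With α = 0.65, T₂ = 74.25 K.
ΔT = T₂ − T₁ = -9.628 K.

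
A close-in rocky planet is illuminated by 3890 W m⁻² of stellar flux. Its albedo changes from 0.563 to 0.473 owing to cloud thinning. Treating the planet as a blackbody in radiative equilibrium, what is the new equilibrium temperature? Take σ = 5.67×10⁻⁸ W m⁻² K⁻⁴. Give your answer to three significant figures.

T₂ = [S(1−α₂)/(4σ)]^(1/4) = [3890·0.527/(4σ)]^(1/4) = 308.3 K.

308 K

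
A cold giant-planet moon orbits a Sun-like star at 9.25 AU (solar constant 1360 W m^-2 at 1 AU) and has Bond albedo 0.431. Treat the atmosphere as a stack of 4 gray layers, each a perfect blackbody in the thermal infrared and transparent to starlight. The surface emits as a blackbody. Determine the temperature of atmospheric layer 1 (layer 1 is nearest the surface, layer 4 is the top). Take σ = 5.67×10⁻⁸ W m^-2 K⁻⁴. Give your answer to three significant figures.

By the inverse-square law, S = 1360/9.25² = 15.89 W m^-2.
Top-of-atmosphere balance: σT_e⁴ = S(1−α)/4 = 2.261 W m^-2 → T_e = 79.47 K.
The net upward flux σT_e⁴ is constant between every pair of levels, so T_k⁴ = (N+1−k)T_e⁴.
With k = 1: T_1 = (4+1−1)^¼·79.47 K = 112.4 K.

112 K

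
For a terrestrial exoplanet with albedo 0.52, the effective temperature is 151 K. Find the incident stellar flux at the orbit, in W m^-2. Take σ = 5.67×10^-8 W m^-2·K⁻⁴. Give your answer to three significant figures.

From S(1−α)/4 = σT⁴: S = 4σT⁴/(1−α).
σT⁴ = 5.67×10⁻⁸·(151)⁴ = 29.48 W m^-2.
So S = 4×29.48/(1−0.52) = 245.6 W m^-2.

246 W m^-2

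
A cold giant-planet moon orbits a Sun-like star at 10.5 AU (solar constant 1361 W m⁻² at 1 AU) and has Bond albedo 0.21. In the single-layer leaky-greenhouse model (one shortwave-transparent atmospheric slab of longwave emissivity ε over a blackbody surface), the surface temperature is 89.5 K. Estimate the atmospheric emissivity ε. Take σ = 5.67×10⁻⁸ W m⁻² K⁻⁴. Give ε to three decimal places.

0.660

By the inverse-square law, S = 1361/10.5² = 12.34 W m⁻².
TOA balance gives T_e = 80.98 K.
Inverting T_s⁴ = 2T_e⁴/(2−ε): (T_e/T_s)⁴ = 0.6701, so ε = 2(1 − 0.6701) = 0.6597.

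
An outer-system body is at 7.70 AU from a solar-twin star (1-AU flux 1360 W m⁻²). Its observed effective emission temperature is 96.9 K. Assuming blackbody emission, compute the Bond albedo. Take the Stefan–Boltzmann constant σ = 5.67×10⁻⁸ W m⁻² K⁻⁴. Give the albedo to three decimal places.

0.128

Irradiance scales as 1/d², so S = 1360 W m⁻² × (1/7.70)² = 22.94 W m⁻².
Energy balance: S(1−α)/4 = σT⁴, so 1−α = 4σT⁴/S.
σT⁴ = 4.999 W m⁻², so 4σT⁴ = 20.00 W m⁻².
Hence α = 1 − 20.00/22.94 = 0.1283.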